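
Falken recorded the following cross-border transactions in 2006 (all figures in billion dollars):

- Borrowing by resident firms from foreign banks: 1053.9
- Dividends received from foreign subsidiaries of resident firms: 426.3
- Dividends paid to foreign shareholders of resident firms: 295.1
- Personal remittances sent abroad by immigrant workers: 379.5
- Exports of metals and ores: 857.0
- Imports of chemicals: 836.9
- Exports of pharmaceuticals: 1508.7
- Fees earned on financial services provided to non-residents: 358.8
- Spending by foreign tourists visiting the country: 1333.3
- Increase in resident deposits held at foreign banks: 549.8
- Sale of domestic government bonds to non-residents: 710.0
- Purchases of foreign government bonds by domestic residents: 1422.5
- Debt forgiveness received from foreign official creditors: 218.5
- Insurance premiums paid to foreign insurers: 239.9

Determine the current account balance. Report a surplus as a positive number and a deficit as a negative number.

Goods: 1508.7 + 857.0 - 836.9 = 1528.8
Services: -239.9 + 1333.3 + 358.8 = 1452.2
Primary income: -295.1 + 426.3 = 131.2
Secondary income: -379.5
Current account = 1528.8 + 1452.2 + 131.2 + (-379.5) = 2732.7
(Excluded from the current account — financial account: borrowing by resident firms from foreign banks 1053.9, increase in resident deposits held at foreign banks 549.8, sale of domestic government bonds to non-residents 710.0, purchases of foreign government bonds by domestic residents 1422.5; capital account: debt forgiveness received from foreign official creditors 218.5.)

2732.7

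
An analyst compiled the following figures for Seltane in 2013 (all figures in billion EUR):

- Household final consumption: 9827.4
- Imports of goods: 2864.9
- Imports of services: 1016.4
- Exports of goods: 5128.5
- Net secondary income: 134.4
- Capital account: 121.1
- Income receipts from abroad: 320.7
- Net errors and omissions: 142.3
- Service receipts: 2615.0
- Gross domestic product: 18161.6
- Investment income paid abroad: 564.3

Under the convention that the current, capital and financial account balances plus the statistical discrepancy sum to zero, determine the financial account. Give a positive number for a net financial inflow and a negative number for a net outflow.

Goods balance = 5128.5 - 2864.9 = 2263.6
Services balance = 2615.0 - 1016.4 = 1598.6
Trade balance (goods + services) = 2263.6 + 1598.6 = 3862.2
Net primary income = 320.7 - 564.3 = -243.6
Net secondary income = 134.4
Current account = 3862.2 + (-243.6) + 134.4 = 3753.0
Financial account = -(3753.0 + 121.1 + 142.3) = -4016.4

-4016.4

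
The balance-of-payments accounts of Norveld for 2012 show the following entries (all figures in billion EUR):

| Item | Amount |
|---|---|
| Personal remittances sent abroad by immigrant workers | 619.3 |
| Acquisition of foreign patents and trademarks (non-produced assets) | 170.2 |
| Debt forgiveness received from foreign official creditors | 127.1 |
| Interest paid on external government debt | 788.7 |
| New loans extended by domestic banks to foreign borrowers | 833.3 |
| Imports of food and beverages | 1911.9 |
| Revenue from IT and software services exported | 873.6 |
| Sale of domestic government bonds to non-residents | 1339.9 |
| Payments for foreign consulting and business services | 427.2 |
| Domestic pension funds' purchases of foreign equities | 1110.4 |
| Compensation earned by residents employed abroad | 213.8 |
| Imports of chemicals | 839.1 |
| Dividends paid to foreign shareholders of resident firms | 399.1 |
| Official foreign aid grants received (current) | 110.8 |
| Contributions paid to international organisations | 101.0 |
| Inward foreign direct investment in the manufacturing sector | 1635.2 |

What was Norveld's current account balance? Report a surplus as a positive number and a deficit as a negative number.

Goods: -1911.9 - 839.1 = -2751.0
Services: 873.6 - 427.2 = 446.4
Primary income: -788.7 - 399.1 + 213.8 = -974.0
Secondary income: -619.3 + 110.8 - 101.0 = -609.5
Current account = (-2751.0) + 446.4 + (-974.0) + (-609.5) = -3888.1
(Excluded from the current account — capital account: acquisition of foreign patents and trademarks (non-produced assets) 170.2, debt forgiveness received from foreign official creditors 127.1; financial account: new loans extended by domestic banks to foreign borrowers 833.3, sale of domestic government bonds to non-residents 1339.9, domestic pension funds' purchases of foreign equities 1110.4, inward foreign direct investment in the manufacturing sector 1635.2.)

-3888.1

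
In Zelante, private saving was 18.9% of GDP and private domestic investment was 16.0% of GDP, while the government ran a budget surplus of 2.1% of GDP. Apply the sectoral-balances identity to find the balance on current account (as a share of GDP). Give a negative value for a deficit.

5.0

By the sectoral-balances identity, CA = (S_private - I) + (T - G).
Private balance = 18.9 - 16.0 = 2.9
Government balance (T - G) = 2.1
CA = 2.9 + 2.1 = 5.0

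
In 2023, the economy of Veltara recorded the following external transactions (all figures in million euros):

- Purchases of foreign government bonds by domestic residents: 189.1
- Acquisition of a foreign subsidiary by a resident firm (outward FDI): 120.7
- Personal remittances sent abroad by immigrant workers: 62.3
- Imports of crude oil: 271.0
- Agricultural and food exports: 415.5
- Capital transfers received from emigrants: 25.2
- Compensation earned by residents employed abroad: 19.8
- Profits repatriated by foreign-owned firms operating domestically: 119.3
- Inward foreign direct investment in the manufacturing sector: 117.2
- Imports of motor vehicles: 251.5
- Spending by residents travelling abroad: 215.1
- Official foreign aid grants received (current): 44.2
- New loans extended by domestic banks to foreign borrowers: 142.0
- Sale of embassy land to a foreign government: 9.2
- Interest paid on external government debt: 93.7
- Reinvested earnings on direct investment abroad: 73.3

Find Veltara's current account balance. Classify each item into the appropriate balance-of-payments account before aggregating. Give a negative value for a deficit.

-460.1

Goods: -251.5 - 271.0 + 415.5 = -107.0
Services: -215.1
Primary income: 73.3 - 93.7 + 19.8 - 119.3 = -119.9
Secondary income: -62.3 + 44.2 = -18.1
Current account = (-107.0) + (-215.1) + (-119.9) + (-18.1) = -460.1
(Excluded from the current account — financial account: purchases of foreign government bonds by domestic residents 189.1, acquisition of a foreign subsidiary by a resident firm (outward FDI) 120.7, inward foreign direct investment in the manufacturing sector 117.2, new loans extended by domestic banks to foreign borrowers 142.0; capital account: capital transfers received from emigrants 25.2, sale of embassy land to a foreign government 9.2.)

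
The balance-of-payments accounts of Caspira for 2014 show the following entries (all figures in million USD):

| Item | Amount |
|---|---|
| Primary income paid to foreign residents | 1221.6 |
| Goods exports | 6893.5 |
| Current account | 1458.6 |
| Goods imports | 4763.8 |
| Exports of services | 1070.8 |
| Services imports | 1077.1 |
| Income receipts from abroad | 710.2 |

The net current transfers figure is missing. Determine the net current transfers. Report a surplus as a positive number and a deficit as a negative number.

Current account = goods balance + services balance + net primary income + net secondary income
Sum of the known components = 1612.0
Net current transfers = CA - (known components) = 1458.6 - 1612.0 = -153.4

-153.4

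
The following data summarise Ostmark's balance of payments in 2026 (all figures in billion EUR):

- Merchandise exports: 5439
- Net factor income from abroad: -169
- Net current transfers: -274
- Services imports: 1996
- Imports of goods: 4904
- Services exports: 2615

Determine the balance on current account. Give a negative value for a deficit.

711

Goods balance = 5439 - 4904 = 535
Services balance = 2615 - 1996 = 619
Trade balance (goods + services) = 535 + 619 = 1154
Net primary income = -169
Net secondary income = -274
Current account = 1154 + (-169) + (-274) = 711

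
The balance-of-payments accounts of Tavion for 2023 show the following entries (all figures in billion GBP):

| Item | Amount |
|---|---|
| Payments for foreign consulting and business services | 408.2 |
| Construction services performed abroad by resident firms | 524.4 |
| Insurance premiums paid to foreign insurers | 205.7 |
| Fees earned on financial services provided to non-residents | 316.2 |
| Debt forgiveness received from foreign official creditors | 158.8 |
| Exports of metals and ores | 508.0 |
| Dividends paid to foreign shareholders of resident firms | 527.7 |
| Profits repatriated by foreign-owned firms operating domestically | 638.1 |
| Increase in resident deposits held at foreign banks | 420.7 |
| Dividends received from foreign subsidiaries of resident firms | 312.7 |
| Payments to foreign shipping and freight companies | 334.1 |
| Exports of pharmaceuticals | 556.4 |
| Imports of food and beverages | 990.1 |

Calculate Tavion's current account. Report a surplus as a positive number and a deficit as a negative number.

-886.2

Goods: 508.0 + 556.4 - 990.1 = 74.3
Services: -334.1 - 205.7 + 524.4 + 316.2 - 408.2 = -107.4
Primary income: -638.1 - 527.7 + 312.7 = -853.1
Current account = 74.3 + (-107.4) + (-853.1) = -886.2
(Excluded from the current account — capital account: debt forgiveness received from foreign official creditors 158.8; financial account: increase in resident deposits held at foreign banks 420.7.)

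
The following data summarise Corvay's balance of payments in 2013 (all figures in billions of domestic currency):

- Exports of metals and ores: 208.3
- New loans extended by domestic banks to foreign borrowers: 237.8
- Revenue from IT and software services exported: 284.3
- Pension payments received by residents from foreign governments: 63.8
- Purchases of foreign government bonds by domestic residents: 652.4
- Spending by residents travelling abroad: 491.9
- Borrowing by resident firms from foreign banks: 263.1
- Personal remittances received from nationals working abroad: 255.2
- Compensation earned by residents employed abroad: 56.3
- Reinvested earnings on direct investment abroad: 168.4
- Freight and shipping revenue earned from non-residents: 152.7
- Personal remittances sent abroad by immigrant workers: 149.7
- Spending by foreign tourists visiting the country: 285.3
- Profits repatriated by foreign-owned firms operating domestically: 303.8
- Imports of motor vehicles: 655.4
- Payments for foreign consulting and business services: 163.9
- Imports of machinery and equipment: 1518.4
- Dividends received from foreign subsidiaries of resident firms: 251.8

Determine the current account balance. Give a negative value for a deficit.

Goods: 208.3 - 1518.4 - 655.4 = -1965.5
Services: 285.3 - 163.9 + 284.3 - 491.9 + 152.7 = 66.5
Primary income: -303.8 + 168.4 + 56.3 + 251.8 = 172.7
Secondary income: 63.8 + 255.2 - 149.7 = 169.3
Current account = (-1965.5) + 66.5 + 172.7 + 169.3 = -1557.0
(Excluded from the current account — financial account: new loans extended by domestic banks to foreign borrowers 237.8, purchases of foreign government bonds by domestic residents 652.4, borrowing by resident firms from foreign banks 263.1.)

-1557.0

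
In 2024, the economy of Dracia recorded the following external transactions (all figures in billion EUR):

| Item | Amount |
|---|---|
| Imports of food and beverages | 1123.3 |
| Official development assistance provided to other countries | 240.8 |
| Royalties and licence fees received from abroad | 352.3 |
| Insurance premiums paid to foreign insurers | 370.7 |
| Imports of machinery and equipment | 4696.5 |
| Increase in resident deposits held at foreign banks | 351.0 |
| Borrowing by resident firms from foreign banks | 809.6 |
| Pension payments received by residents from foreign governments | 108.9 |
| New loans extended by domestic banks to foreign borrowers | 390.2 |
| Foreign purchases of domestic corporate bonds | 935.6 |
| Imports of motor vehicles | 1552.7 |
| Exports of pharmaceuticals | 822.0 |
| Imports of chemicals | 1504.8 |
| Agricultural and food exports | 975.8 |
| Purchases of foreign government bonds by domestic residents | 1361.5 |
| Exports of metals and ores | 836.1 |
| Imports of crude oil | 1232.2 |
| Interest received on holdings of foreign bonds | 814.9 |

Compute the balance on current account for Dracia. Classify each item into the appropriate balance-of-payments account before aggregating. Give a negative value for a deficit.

-6811.0

Goods: -1552.7 - 1232.2 + 836.1 - 1504.8 + 975.8 - 4696.5 + 822.0 - 1123.3 = -7475.6
Services: 352.3 - 370.7 = -18.4
Primary income: 814.9
Secondary income: -240.8 + 108.9 = -131.9
Current account = (-7475.6) + (-18.4) + 814.9 + (-131.9) = -6811.0
(Excluded from the current account — financial account: increase in resident deposits held at foreign banks 351.0, borrowing by resident firms from foreign banks 809.6, new loans extended by domestic banks to foreign borrowers 390.2, foreign purchases of domestic corporate bonds 935.6, purchases of foreign government bonds by domestic residents 1361.5.)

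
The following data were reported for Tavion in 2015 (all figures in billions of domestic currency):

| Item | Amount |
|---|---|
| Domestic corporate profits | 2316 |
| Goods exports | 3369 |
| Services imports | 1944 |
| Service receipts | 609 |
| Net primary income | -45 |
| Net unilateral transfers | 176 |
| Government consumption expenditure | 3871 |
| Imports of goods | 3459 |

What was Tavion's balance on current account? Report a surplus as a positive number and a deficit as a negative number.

-1294

Goods balance = 3369 - 3459 = -90
Services balance = 609 - 1944 = -1335
Trade balance (goods + services) = -90 + (-1335) = -1425
Net primary income = -45
Net secondary income = 176
Current account = -1425 + (-45) + 176 = -1294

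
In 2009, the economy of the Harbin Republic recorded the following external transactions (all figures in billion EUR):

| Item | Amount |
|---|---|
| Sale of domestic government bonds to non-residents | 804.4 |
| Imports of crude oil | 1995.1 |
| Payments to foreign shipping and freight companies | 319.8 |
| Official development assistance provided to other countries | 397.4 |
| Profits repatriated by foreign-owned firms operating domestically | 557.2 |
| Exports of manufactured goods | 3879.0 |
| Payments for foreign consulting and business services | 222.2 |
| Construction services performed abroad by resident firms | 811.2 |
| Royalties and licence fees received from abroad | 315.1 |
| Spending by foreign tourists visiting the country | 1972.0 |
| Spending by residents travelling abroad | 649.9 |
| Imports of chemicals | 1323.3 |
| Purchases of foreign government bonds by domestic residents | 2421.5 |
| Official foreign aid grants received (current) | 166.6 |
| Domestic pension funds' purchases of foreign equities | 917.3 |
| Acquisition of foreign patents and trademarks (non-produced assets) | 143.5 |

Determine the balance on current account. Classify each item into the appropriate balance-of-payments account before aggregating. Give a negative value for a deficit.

1679.0

Goods: -1323.3 - 1995.1 + 3879.0 = 560.6
Services: -649.9 - 222.2 + 315.1 + 1972.0 + 811.2 - 319.8 = 1906.4
Primary income: -557.2
Secondary income: 166.6 - 397.4 = -230.8
Current account = 560.6 + 1906.4 + (-557.2) + (-230.8) = 1679.0
(Excluded from the current account — financial account: sale of domestic government bonds to non-residents 804.4, purchases of foreign government bonds by domestic residents 2421.5, domestic pension funds' purchases of foreign equities 917.3; capital account: acquisition of foreign patents and trademarks (non-produced assets) 143.5.)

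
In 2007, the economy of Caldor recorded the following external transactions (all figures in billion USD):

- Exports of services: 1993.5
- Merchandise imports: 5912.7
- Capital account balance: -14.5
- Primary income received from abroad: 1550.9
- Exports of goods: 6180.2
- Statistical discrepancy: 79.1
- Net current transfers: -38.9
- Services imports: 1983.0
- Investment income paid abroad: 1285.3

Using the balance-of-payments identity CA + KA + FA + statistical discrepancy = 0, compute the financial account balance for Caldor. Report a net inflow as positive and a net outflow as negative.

Goods balance = 6180.2 - 5912.7 = 267.5
Services balance = 1993.5 - 1983.0 = 10.5
Trade balance (goods + services) = 267.5 + 10.5 = 278.0
Net primary income = 1550.9 - 1285.3 = 265.6
Net secondary income = -38.9
Current account = 278.0 + 265.6 + (-38.9) = 504.7
Financial account = -(504.7 + (-14.5) + 79.1) = -569.3

-569.3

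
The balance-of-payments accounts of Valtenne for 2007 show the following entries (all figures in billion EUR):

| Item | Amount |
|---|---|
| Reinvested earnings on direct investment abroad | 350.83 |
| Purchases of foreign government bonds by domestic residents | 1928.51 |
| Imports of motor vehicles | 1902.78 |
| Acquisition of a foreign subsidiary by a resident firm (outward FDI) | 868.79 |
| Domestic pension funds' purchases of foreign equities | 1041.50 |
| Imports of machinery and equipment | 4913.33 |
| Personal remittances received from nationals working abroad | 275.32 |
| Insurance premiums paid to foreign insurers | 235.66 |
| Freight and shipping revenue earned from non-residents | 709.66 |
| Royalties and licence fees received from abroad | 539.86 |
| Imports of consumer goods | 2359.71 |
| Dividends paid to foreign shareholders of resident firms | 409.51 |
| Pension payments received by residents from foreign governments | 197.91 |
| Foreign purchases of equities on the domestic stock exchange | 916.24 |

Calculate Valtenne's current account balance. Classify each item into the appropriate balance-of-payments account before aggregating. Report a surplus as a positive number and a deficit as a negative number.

Goods: -4913.33 - 1902.78 - 2359.71 = -9175.82
Services: 539.86 + 709.66 - 235.66 = 1013.86
Primary income: 350.83 - 409.51 = -58.68
Secondary income: 275.32 + 197.91 = 473.23
Current account = (-9175.82) + 1013.86 + (-58.68) + 473.23 = -7747.41
(Excluded from the current account — financial account: purchases of foreign government bonds by domestic residents 1928.51, acquisition of a foreign subsidiary by a resident firm (outward FDI) 868.79, domestic pension funds' purchases of foreign equities 1041.50, foreign purchases of equities on the domestic stock exchange 916.24.)

-7747.41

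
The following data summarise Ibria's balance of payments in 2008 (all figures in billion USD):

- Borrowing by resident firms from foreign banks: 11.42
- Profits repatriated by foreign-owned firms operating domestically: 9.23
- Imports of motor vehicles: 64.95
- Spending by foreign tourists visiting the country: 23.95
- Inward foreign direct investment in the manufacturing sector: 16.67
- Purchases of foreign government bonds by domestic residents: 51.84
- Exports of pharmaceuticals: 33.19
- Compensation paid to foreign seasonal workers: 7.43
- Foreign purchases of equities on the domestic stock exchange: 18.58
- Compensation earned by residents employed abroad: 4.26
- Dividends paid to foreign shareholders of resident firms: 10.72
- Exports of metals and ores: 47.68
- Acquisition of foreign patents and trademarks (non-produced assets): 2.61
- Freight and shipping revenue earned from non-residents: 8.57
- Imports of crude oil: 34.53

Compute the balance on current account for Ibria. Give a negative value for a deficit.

Goods: -34.53 + 33.19 + 47.68 - 64.95 = -18.61
Services: 8.57 + 23.95 = 32.52
Primary income: -7.43 + 4.26 - 10.72 - 9.23 = -23.12
Current account = (-18.61) + 32.52 + (-23.12) = -9.21
(Excluded from the current account — financial account: borrowing by resident firms from foreign banks 11.42, inward foreign direct investment in the manufacturing sector 16.67, purchases of foreign government bonds by domestic residents 51.84, foreign purchases of equities on the domestic stock exchange 18.58; capital account: acquisition of foreign patents and trademarks (non-produced assets) 2.61.)

-9.21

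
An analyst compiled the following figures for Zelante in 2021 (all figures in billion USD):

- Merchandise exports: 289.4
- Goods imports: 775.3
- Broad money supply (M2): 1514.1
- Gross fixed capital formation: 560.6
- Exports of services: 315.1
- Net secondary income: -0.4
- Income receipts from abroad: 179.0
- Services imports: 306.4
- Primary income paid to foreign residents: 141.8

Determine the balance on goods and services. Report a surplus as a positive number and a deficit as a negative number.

-477.2

Goods balance = 289.4 - 775.3 = -485.9
Services balance = 315.1 - 306.4 = 8.7
Trade balance (goods + services) = -485.9 + 8.7 = -477.2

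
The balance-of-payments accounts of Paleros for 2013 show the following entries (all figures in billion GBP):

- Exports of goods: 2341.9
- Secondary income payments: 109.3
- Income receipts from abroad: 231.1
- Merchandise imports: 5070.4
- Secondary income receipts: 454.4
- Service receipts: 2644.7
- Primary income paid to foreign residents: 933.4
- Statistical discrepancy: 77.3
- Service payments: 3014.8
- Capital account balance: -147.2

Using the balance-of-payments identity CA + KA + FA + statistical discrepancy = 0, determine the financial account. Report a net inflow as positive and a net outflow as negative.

3525.7

Goods balance = 2341.9 - 5070.4 = -2728.5
Services balance = 2644.7 - 3014.8 = -370.1
Trade balance (goods + services) = -2728.5 + (-370.1) = -3098.6
Net primary income = 231.1 - 933.4 = -702.3
Net secondary income = 454.4 - 109.3 = 345.1
Current account = -3098.6 + (-702.3) + 345.1 = -3455.8
Financial account = -(-3455.8 + (-147.2) + 77.3) = 3525.7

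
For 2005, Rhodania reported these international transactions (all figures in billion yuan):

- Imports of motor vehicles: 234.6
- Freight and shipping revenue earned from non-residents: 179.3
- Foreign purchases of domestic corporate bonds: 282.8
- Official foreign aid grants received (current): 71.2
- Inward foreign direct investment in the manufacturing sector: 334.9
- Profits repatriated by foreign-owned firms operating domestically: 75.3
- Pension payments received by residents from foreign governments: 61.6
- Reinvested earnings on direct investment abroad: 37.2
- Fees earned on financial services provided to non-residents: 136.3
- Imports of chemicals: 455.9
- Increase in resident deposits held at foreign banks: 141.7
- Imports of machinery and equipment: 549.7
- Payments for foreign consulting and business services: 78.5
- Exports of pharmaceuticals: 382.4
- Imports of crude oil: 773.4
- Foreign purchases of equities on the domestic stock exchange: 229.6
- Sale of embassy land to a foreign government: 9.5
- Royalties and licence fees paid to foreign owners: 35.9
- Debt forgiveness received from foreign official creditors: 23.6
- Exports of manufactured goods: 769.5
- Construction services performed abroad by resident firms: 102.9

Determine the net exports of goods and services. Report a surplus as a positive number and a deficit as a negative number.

Goods: 769.5 + 382.4 - 455.9 - 773.4 - 549.7 - 234.6 = -861.7
Services: 136.3 + 179.3 + 102.9 - 35.9 - 78.5 = 304.1
Trade balance = -861.7 + 304.1 = -557.6
(Excluded from the trade balance — financial account: foreign purchases of domestic corporate bonds 282.8, inward foreign direct investment in the manufacturing sector 334.9, increase in resident deposits held at foreign banks 141.7, foreign purchases of equities on the domestic stock exchange 229.6; secondary income: official foreign aid grants received (current) 71.2, pension payments received by residents from foreign governments 61.6; primary income: profits repatriated by foreign-owned firms operating domestically 75.3, reinvested earnings on direct investment abroad 37.2; capital account: sale of embassy land to a foreign government 9.5, debt forgiveness received from foreign official creditors 23.6.)

-557.6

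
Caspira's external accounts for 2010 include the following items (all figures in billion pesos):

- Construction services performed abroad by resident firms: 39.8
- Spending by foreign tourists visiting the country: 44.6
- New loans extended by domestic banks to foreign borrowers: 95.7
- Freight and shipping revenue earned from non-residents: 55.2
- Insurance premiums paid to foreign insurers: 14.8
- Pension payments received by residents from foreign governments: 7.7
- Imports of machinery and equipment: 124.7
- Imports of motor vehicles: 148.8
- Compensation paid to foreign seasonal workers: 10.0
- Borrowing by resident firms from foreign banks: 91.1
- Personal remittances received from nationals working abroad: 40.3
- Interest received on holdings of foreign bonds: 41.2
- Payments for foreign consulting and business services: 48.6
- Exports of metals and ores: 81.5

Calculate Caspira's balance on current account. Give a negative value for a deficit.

Goods: 81.5 - 148.8 - 124.7 = -192.0
Services: 39.8 - 14.8 - 48.6 + 55.2 + 44.6 = 76.2
Primary income: 41.2 - 10.0 = 31.2
Secondary income: 7.7 + 40.3 = 48.0
Current account = (-192.0) + 76.2 + 31.2 + 48.0 = -36.6
(Excluded from the current account — financial account: new loans extended by domestic banks to foreign borrowers 95.7, borrowing by resident firms from foreign banks 91.1.)

-36.6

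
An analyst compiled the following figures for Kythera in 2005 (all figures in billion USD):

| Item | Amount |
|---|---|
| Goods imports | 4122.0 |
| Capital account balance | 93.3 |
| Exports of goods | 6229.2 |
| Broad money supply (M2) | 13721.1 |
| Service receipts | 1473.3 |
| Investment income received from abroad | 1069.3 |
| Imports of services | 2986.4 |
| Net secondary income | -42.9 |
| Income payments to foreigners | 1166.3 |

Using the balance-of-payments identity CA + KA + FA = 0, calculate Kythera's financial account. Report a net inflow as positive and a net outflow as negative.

Goods balance = 6229.2 - 4122.0 = 2107.2
Services balance = 1473.3 - 2986.4 = -1513.1
Trade balance (goods + services) = 2107.2 + (-1513.1) = 594.1
Net primary income = 1069.3 - 1166.3 = -97.0
Net secondary income = -42.9
Current account = 594.1 + (-97.0) + (-42.9) = 454.2
Financial account = -(454.2 + 93.3) = -547.5

-547.5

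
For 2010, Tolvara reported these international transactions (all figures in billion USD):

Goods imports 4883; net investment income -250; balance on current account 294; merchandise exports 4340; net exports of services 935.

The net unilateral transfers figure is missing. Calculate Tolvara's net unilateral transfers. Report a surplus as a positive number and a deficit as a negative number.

152

Current account = goods balance + services balance + net primary income + net secondary income
Sum of the known components = 142
Net unilateral transfers = CA - (known components) = 294 - 142 = 152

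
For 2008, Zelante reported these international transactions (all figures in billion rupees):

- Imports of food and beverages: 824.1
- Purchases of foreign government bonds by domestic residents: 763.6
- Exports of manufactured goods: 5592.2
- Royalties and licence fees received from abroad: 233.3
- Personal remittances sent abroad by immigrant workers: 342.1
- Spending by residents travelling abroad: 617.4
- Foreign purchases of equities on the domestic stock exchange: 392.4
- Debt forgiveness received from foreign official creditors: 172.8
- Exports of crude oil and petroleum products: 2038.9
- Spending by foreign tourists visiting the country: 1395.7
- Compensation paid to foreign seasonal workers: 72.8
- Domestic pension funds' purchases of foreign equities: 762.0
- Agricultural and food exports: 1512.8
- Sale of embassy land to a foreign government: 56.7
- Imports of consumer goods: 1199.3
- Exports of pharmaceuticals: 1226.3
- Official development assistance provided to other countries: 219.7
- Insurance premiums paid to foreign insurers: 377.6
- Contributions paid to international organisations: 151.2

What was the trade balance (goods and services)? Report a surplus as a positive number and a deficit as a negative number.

8980.8

Goods: 1512.8 - 824.1 + 5592.2 + 1226.3 - 1199.3 + 2038.9 = 8346.8
Services: -617.4 + 233.3 - 377.6 + 1395.7 = 634.0
Trade balance = 8346.8 + 634.0 = 8980.8
(Excluded from the trade balance — financial account: purchases of foreign government bonds by domestic residents 763.6, foreign purchases of equities on the domestic stock exchange 392.4, domestic pension funds' purchases of foreign equities 762.0; secondary income: personal remittances sent abroad by immigrant workers 342.1, official development assistance provided to other countries 219.7, contributions paid to international organisations 151.2; capital account: debt forgiveness received from foreign official creditors 172.8, sale of embassy land to a foreign government 56.7; primary income: compensation paid to foreign seasonal workers 72.8.)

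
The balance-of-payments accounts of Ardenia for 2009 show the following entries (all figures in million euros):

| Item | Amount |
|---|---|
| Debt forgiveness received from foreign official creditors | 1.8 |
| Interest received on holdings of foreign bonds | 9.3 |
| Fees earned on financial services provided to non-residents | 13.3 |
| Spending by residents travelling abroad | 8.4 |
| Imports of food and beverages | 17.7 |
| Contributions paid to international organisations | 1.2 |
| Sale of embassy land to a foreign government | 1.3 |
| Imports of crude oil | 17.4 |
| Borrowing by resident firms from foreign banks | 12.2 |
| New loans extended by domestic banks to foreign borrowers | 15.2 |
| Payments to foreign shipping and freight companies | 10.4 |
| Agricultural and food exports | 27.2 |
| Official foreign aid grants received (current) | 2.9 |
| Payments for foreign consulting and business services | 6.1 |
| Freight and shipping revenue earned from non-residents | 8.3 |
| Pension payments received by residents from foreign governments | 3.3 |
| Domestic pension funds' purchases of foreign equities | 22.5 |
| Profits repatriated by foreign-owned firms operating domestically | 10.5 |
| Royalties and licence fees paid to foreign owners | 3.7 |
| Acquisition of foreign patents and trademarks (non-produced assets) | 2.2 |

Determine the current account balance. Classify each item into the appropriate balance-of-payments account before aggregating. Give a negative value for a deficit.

-11.1

Goods: 27.2 - 17.7 - 17.4 = -7.9
Services: -6.1 + 8.3 - 3.7 + 13.3 - 10.4 - 8.4 = -7.0
Primary income: -10.5 + 9.3 = -1.2
Secondary income: 2.9 - 1.2 + 3.3 = 5.0
Current account = (-7.9) + (-7.0) + (-1.2) + 5.0 = -11.1
(Excluded from the current account — capital account: debt forgiveness received from foreign official creditors 1.8, sale of embassy land to a foreign government 1.3, acquisition of foreign patents and trademarks (non-produced assets) 2.2; financial account: borrowing by resident firms from foreign banks 12.2, new loans extended by domestic banks to foreign borrowers 15.2, domestic pension funds' purchases of foreign equities 22.5.)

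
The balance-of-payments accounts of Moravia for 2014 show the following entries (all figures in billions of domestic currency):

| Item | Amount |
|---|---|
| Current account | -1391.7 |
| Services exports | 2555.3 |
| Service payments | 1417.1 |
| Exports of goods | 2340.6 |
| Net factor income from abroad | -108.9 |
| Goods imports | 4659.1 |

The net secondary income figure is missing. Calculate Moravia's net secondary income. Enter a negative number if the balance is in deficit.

-102.5

Current account = goods balance + services balance + net primary income + net secondary income
Sum of the known components = -1289.2
Net secondary income = CA - (known components) = -1391.7 - (-1289.2) = -102.5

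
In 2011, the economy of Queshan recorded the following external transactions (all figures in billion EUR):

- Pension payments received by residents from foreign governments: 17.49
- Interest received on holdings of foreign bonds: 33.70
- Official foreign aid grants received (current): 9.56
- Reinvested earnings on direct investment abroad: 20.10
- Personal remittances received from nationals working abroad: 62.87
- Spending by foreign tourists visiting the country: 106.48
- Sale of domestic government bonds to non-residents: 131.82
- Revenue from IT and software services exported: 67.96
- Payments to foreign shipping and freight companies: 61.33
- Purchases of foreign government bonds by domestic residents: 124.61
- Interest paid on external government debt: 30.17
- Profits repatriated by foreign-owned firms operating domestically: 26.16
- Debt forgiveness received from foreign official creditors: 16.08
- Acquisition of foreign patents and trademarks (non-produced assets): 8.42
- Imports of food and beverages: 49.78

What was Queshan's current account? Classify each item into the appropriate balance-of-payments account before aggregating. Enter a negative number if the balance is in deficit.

150.72

Goods: -49.78
Services: 67.96 + 106.48 - 61.33 = 113.11
Primary income: -30.17 - 26.16 + 20.10 + 33.70 = -2.53
Secondary income: 9.56 + 62.87 + 17.49 = 89.92
Current account = (-49.78) + 113.11 + (-2.53) + 89.92 = 150.72
(Excluded from the current account — financial account: sale of domestic government bonds to non-residents 131.82, purchases of foreign government bonds by domestic residents 124.61; capital account: debt forgiveness received from foreign official creditors 16.08, acquisition of foreign patents and trademarks (non-produced assets) 8.42.)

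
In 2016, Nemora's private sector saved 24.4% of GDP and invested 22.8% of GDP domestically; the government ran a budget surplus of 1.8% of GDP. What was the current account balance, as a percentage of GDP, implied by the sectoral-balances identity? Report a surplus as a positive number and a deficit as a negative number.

By the sectoral-balances identity, CA = (S_private - I) + (T - G).
Private balance = 24.4 - 22.8 = 1.6
Government balance (T - G) = 1.8
CA = 1.6 + 1.8 = 3.4

3.4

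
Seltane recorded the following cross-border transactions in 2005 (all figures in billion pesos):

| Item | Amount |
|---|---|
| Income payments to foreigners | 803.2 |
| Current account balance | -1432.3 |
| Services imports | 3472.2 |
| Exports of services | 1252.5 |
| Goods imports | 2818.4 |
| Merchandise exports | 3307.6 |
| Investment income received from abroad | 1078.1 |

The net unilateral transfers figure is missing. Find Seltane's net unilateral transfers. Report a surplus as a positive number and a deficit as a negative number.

23.3

Current account = goods balance + services balance + net primary income + net secondary income
Sum of the known components = -1455.6
Net unilateral transfers = CA - (known components) = -1432.3 - (-1455.6) = 23.3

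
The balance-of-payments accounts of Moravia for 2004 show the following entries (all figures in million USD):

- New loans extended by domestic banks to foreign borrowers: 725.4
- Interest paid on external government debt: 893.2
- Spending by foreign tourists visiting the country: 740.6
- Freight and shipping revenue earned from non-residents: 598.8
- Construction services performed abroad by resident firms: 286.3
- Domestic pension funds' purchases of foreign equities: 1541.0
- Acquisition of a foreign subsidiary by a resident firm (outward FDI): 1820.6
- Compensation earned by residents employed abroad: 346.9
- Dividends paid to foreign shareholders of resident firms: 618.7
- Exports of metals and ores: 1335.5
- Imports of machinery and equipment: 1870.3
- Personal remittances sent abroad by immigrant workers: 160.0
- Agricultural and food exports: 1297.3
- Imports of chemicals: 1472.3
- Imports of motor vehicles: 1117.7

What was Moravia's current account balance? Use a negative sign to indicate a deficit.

-1526.8

Goods: 1297.3 - 1870.3 + 1335.5 - 1472.3 - 1117.7 = -1827.5
Services: 286.3 + 598.8 + 740.6 = 1625.7
Primary income: -618.7 - 893.2 + 346.9 = -1165.0
Secondary income: -160.0
Current account = (-1827.5) + 1625.7 + (-1165.0) + (-160.0) = -1526.8
(Excluded from the current account — financial account: new loans extended by domestic banks to foreign borrowers 725.4, domestic pension funds' purchases of foreign equities 1541.0, acquisition of a foreign subsidiary by a resident firm (outward FDI) 1820.6.)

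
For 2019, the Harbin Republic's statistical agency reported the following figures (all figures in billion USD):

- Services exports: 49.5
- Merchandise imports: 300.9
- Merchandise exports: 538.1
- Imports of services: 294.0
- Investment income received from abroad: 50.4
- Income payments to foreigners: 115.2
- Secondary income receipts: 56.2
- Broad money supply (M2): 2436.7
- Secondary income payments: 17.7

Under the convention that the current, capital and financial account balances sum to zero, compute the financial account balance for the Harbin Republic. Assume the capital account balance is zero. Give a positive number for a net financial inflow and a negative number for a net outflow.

Goods balance = 538.1 - 300.9 = 237.2
Services balance = 49.5 - 294.0 = -244.5
Trade balance (goods + services) = 237.2 + (-244.5) = -7.3
Net primary income = 50.4 - 115.2 = -64.8
Net secondary income = 56.2 - 17.7 = 38.5
Current account = -7.3 + (-64.8) + 38.5 = -33.6
Financial account = -(-33.6) = 33.6

33.6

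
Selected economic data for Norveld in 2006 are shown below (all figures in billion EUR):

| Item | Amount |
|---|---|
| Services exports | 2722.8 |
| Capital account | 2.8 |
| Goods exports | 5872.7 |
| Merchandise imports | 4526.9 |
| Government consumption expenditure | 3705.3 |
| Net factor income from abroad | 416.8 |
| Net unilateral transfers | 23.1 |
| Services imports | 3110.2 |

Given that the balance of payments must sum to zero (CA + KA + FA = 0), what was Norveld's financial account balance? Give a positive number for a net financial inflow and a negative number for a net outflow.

-1401.1

Goods balance = 5872.7 - 4526.9 = 1345.8
Services balance = 2722.8 - 3110.2 = -387.4
Trade balance (goods + services) = 1345.8 + (-387.4) = 958.4
Net primary income = 416.8
Net secondary income = 23.1
Current account = 958.4 + 416.8 + 23.1 = 1398.3
Financial account = -(1398.3 + 2.8) = -1401.1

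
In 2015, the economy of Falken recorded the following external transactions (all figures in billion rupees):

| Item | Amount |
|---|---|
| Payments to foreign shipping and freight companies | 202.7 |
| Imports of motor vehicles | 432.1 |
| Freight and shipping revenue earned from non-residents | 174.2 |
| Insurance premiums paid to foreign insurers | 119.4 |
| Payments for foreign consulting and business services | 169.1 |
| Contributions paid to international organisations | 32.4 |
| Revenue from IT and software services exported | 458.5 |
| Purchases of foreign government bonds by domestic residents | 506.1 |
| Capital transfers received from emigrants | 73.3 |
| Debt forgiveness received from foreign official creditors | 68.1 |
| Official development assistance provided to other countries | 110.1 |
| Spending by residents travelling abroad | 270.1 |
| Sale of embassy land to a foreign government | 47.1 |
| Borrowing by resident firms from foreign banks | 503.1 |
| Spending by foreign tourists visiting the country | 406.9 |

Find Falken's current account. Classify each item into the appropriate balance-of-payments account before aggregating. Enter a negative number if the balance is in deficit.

-296.3

Goods: -432.1
Services: 406.9 - 119.4 - 270.1 - 169.1 + 458.5 + 174.2 - 202.7 = 278.3
Secondary income: -110.1 - 32.4 = -142.5
Current account = (-432.1) + 278.3 + (-142.5) = -296.3
(Excluded from the current account — financial account: purchases of foreign government bonds by domestic residents 506.1, borrowing by resident firms from foreign banks 503.1; capital account: capital transfers received from emigrants 73.3, debt forgiveness received from foreign official creditors 68.1, sale of embassy land to a foreign government 47.1.)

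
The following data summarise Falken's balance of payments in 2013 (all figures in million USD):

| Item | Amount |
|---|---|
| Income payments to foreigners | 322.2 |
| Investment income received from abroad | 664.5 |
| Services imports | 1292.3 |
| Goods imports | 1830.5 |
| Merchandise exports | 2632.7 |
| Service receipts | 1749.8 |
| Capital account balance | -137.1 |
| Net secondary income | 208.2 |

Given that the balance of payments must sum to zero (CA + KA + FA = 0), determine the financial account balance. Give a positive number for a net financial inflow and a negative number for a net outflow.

Goods balance = 2632.7 - 1830.5 = 802.2
Services balance = 1749.8 - 1292.3 = 457.5
Trade balance (goods + services) = 802.2 + 457.5 = 1259.7
Net primary income = 664.5 - 322.2 = 342.3
Net secondary income = 208.2
Current account = 1259.7 + 342.3 + 208.2 = 1810.2
Financial account = -(1810.2 + (-137.1)) = -1673.1

-1673.1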